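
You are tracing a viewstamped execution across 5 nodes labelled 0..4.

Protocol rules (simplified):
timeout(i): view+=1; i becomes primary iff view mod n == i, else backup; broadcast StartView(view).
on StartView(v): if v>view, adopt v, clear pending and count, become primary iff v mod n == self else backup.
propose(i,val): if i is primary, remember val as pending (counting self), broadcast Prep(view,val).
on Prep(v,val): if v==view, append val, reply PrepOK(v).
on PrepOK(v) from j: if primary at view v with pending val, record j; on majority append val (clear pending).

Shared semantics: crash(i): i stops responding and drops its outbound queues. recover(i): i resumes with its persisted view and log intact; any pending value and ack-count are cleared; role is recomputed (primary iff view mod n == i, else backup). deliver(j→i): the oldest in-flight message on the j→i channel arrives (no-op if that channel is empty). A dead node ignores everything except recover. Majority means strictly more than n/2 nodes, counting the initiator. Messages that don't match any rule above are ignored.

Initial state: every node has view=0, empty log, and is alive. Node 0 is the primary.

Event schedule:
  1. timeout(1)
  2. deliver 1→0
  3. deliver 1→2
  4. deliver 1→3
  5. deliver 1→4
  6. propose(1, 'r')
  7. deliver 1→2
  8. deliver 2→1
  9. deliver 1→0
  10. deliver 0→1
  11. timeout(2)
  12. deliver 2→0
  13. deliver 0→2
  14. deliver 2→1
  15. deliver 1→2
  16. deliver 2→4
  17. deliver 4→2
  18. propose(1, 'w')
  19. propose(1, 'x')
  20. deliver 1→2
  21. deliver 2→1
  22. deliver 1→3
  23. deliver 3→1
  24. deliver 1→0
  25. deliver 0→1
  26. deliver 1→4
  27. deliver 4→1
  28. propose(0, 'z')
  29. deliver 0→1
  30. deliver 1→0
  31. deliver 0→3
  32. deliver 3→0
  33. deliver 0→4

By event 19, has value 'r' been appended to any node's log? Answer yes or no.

yes

[1] timeout(1) → N1(prim v1 [-])
[2] deliver 1→0 → N0(back v1 [-])
[3] deliver 1→2 → N2(back v1 [-])
[4] deliver 1→3 → N3(back v1 [-])
[5] deliver 1→4 → N4(back v1 [-])
[6] propose(1,'r') → ∅
[7] deliver 1→2 → N2(back v1 [r])
[8] deliver 2→1 → ∅
[9] deliver 1→0 → N0(back v1 [r])
[10] deliver 0→1 → N1(prim v1 [r])
[11] timeout(2) → N2(prim v2 [r])
[12] deliver 2→0 → N0(back v2 [r])
[13] deliver 0→2 → ∅
[14] deliver 2→1 → N1(back v2 [r])
[15] deliver 1→2 → ∅
[16] deliver 2→4 → N4(back v2 [-])
[17] deliver 4→2 → ∅
[18] propose(1,'w') → ∅
[19] propose(1,'x') → ∅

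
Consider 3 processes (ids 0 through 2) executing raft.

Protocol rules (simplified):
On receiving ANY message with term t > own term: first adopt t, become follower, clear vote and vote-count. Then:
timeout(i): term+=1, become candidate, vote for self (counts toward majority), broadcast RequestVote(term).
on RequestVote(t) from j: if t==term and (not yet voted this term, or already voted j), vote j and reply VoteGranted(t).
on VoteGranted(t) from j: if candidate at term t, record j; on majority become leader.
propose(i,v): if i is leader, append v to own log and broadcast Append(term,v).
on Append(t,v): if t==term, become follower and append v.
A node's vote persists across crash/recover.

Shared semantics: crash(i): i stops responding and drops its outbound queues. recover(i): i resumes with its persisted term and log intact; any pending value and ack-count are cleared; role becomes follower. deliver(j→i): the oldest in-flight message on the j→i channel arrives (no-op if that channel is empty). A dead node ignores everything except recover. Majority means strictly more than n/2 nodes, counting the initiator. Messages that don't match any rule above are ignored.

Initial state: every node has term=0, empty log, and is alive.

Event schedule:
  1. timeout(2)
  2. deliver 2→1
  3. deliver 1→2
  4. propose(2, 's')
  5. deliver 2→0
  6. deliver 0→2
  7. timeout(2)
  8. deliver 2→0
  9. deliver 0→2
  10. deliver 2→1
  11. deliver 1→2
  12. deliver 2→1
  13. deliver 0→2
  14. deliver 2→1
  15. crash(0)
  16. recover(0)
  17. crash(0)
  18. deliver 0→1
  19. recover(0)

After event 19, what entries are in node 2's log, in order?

after 1 — timeout(2): n2:cand/t1/[-]
after 2 — deliver 2→1: n1:foll/t1/[-]
after 3 — deliver 1→2: n2:lead/t1/[-]
after 4 — propose(2,'s'): n2:lead/t1/[s]
after 5 — deliver 2→0: n0:foll/t1/[-]
after 6 — deliver 0→2: ·
after 7 — timeout(2): n2:cand/t2/[s]
after 8 — deliver 2→0: n0:foll/t1/[s]
after 9 — deliver 0→2: ·
after 10 — deliver 2→1: n1:foll/t1/[s]
after 11 — deliver 1→2: ·
after 12 — deliver 2→1: n1:foll/t2/[s]
after 13 — deliver 0→2: ·
after 14 — deliver 2→1: ·
after 15 — crash(0): n0:✗foll/t1/[s]
after 16 — recover(0): n0:foll/t1/[s]
after 17 — crash(0): n0:✗foll/t1/[s]
after 18 — deliver 0→1: ·
after 19 — recover(0): n0:foll/t1/[s]

s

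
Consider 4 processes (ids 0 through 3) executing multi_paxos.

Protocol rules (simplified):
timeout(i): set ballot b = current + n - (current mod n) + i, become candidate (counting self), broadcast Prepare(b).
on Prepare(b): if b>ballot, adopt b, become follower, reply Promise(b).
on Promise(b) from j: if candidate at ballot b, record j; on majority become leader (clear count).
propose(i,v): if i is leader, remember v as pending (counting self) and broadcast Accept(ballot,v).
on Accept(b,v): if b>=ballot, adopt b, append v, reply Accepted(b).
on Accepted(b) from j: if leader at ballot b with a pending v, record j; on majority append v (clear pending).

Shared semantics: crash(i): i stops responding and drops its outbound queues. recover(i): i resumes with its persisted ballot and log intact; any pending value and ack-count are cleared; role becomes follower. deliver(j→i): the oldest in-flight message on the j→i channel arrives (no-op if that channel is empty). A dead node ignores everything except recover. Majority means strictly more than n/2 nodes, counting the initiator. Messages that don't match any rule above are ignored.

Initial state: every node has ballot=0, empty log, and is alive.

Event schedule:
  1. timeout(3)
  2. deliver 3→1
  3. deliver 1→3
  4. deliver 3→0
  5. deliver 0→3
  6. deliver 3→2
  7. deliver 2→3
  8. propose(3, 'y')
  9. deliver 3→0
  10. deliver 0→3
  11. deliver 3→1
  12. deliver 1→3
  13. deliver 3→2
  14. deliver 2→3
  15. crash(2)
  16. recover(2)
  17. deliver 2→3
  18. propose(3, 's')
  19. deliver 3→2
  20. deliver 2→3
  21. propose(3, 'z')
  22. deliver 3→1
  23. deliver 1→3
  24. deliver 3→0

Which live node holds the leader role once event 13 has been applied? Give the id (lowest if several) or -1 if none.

step 1 timeout(3): 3={cand,b=7,log=-}
step 2 deliver 3→1: 1={foll,b=7,log=-}
step 3 deliver 1→3: —
step 4 deliver 3→0: 0={foll,b=7,log=-}
step 5 deliver 0→3: 3={lead,b=7,log=-}
step 6 deliver 3→2: 2={foll,b=7,log=-}
step 7 deliver 2→3: —
step 8 propose(3,'y'): —
step 9 deliver 3→0: 0={foll,b=7,log=y}
step 10 deliver 0→3: —
step 11 deliver 3→1: 1={foll,b=7,log=y}
step 12 deliver 1→3: 3={lead,b=7,log=y}
step 13 deliver 3→2: 2={foll,b=7,log=y}

3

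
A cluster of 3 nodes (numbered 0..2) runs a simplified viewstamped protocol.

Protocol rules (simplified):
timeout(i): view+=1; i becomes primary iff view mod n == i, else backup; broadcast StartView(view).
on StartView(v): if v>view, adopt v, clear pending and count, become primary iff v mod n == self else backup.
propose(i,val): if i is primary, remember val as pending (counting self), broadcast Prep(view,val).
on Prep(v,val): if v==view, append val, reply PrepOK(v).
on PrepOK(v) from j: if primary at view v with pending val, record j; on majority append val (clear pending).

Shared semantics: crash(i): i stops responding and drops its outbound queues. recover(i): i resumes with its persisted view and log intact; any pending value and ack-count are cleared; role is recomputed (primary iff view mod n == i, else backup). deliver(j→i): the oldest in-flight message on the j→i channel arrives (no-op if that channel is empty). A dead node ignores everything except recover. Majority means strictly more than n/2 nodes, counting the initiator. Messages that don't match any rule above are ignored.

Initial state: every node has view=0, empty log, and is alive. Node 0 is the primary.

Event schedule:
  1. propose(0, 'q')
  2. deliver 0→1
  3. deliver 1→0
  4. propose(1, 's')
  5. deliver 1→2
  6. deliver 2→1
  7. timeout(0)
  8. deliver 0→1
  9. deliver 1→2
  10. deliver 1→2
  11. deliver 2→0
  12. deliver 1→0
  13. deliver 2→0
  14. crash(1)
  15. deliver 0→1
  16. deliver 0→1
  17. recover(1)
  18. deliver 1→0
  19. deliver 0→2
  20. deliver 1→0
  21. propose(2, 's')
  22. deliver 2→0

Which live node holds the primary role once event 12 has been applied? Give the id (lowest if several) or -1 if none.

1

[1] propose(0,'q') → ∅
[2] deliver 0→1 → N1(back v0 [q])
[3] deliver 1→0 → N0(prim v0 [q])
[4] propose(1,'s') → ∅
[5] deliver 1→2 → ∅
[6] deliver 2→1 → ∅
[7] timeout(0) → N0(back v1 [q])
[8] deliver 0→1 → N1(prim v1 [q])
[9] deliver 1→2 → ∅
[10] deliver 1→2 → ∅
[11] deliver 2→0 → ∅
[12] deliver 1→0 → ∅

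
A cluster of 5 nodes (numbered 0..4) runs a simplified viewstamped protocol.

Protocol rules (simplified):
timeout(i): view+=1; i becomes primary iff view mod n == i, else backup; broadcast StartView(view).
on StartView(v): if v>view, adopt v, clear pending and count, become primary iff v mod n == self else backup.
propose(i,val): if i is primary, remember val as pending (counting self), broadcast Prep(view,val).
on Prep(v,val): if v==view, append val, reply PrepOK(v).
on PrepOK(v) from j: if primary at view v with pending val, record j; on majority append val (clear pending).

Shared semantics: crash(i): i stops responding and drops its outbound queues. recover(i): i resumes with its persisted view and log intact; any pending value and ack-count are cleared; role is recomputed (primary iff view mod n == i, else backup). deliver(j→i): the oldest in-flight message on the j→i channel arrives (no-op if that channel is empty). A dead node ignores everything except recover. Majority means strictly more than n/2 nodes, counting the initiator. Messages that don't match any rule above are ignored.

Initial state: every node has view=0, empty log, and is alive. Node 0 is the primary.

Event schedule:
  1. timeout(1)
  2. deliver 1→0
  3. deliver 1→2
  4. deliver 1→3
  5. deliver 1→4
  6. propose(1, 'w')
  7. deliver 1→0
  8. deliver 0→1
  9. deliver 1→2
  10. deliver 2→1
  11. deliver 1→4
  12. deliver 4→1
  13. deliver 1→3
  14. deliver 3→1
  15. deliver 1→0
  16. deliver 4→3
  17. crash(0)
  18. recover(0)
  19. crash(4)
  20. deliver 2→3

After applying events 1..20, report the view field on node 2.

1. timeout(1):  <1:prim v1 ->
2. deliver 1→0:  <0:back v1 ->
3. deliver 1→2:  <2:back v1 ->
4. deliver 1→3:  <3:back v1 ->
5. deliver 1→4:  <4:back v1 ->
6. propose(1,'w'):  nop
7. deliver 1→0:  <0:back v1 w>
8. deliver 0→1:  nop
9. deliver 1→2:  <2:back v1 w>
10. deliver 2→1:  <1:prim v1 w>
11. deliver 1→4:  <4:back v1 w>
12. deliver 4→1:  nop
13. deliver 1→3:  <3:back v1 w>
14. deliver 3→1:  nop
15. deliver 1→0:  nop
16. deliver 4→3:  nop
17. crash(0):  <0:✗back v1 w>
18. recover(0):  <0:back v1 w>
19. crash(4):  <4:✗back v1 w>
20. deliver 2→3:  nop

1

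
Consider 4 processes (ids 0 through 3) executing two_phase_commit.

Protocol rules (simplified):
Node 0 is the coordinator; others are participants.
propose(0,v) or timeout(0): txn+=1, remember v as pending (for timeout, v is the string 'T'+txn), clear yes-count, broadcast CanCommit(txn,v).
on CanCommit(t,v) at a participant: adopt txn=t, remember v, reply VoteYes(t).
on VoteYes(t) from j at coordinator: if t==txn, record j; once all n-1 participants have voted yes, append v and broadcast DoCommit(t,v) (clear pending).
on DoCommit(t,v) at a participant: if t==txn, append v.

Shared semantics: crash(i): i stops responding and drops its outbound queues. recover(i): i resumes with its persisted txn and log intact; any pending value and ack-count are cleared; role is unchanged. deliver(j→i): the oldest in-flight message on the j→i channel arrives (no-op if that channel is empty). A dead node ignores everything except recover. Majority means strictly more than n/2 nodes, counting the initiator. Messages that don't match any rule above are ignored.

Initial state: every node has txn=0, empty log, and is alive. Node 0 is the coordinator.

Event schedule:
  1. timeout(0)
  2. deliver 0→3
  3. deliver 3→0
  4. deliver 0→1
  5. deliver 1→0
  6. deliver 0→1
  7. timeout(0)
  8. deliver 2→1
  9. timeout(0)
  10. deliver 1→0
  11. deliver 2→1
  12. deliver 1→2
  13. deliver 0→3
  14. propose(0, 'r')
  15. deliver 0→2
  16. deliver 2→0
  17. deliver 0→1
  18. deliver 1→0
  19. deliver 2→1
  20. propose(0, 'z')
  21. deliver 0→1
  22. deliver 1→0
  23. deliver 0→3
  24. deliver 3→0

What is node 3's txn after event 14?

2

step 1 timeout(0): 0={coor,t=1,log=-}
step 2 deliver 0→3: 3={part,t=1,log=-}
step 3 deliver 3→0: —
step 4 deliver 0→1: 1={part,t=1,log=-}
step 5 deliver 1→0: —
step 6 deliver 0→1: —
step 7 timeout(0): 0={coor,t=2,log=-}
step 8 deliver 2→1: —
step 9 timeout(0): 0={coor,t=3,log=-}
step 10 deliver 1→0: —
step 11 deliver 2→1: —
step 12 deliver 1→2: —
step 13 deliver 0→3: 3={part,t=2,log=-}
step 14 propose(0,'r'): 0={coor,t=4,log=-}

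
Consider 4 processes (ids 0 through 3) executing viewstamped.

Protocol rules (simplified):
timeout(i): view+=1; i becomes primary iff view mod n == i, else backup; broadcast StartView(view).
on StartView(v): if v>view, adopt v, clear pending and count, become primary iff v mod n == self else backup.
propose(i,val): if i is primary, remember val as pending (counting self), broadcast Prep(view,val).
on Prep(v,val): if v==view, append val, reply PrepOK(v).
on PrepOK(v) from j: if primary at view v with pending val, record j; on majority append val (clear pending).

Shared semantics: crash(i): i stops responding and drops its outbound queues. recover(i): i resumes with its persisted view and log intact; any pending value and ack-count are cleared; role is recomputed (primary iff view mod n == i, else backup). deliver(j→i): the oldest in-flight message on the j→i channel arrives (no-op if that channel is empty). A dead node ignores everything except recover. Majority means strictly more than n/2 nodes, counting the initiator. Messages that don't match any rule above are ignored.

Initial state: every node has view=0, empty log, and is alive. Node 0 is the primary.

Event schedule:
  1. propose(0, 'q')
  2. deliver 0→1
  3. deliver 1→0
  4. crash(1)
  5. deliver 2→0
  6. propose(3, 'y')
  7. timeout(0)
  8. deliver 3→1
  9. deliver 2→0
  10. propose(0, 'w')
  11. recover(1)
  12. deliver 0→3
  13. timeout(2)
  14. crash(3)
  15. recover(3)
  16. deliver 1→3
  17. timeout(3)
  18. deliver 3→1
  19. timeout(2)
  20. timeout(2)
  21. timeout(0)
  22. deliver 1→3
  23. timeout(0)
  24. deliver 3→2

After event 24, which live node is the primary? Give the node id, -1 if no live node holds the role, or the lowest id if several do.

1

step 1 propose(0,'q'): —
step 2 deliver 0→1: 1={back,v=0,log=q}
step 3 deliver 1→0: —
step 4 crash(1): 1={✗back,v=0,log=q}
step 5 deliver 2→0: —
step 6 propose(3,'y'): —
step 7 timeout(0): 0={back,v=1,log=-}
step 8 deliver 3→1: —
step 9 deliver 2→0: —
step 10 propose(0,'w'): —
step 11 recover(1): 1={back,v=0,log=q}
step 12 deliver 0→3: 3={back,v=0,log=q}
step 13 timeout(2): 2={back,v=1,log=-}
step 14 crash(3): 3={✗back,v=0,log=q}
step 15 recover(3): 3={back,v=0,log=q}
step 16 deliver 1→3: —
step 17 timeout(3): 3={back,v=1,log=q}
step 18 deliver 3→1: 1={prim,v=1,log=q}
step 19 timeout(2): 2={prim,v=2,log=-}
step 20 timeout(2): 2={back,v=3,log=-}
step 21 timeout(0): 0={back,v=2,log=-}
step 22 deliver 1→3: —
step 23 timeout(0): 0={back,v=3,log=-}
step 24 deliver 3→2: —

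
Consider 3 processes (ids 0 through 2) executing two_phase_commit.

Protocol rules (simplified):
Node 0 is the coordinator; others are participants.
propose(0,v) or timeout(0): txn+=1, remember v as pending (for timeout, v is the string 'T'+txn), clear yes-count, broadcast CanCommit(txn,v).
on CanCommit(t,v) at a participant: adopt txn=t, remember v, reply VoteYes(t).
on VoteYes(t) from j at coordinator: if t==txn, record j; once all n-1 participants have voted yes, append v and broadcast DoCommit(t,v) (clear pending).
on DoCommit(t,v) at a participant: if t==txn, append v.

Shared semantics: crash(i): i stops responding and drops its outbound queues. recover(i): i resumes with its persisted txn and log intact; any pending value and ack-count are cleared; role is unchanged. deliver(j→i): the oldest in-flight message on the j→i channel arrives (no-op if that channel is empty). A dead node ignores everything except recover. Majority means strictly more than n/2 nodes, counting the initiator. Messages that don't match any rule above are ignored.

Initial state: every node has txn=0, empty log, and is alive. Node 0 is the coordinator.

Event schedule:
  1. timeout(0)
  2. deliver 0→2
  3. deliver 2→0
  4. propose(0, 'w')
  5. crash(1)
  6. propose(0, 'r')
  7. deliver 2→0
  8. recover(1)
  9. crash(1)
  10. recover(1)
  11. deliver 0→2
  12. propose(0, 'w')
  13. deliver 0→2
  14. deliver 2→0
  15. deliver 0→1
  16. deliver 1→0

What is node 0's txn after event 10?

1. timeout(0):  <0:coor t1 ->
2. deliver 0→2:  <2:part t1 ->
3. deliver 2→0:  nop
4. propose(0,'w'):  <0:coor t2 ->
5. crash(1):  <1:✗part t0 ->
6. propose(0,'r'):  <0:coor t3 ->
7. deliver 2→0:  nop
8. recover(1):  <1:part t0 ->
9. crash(1):  <1:✗part t0 ->
10. recover(1):  <1:part t0 ->

3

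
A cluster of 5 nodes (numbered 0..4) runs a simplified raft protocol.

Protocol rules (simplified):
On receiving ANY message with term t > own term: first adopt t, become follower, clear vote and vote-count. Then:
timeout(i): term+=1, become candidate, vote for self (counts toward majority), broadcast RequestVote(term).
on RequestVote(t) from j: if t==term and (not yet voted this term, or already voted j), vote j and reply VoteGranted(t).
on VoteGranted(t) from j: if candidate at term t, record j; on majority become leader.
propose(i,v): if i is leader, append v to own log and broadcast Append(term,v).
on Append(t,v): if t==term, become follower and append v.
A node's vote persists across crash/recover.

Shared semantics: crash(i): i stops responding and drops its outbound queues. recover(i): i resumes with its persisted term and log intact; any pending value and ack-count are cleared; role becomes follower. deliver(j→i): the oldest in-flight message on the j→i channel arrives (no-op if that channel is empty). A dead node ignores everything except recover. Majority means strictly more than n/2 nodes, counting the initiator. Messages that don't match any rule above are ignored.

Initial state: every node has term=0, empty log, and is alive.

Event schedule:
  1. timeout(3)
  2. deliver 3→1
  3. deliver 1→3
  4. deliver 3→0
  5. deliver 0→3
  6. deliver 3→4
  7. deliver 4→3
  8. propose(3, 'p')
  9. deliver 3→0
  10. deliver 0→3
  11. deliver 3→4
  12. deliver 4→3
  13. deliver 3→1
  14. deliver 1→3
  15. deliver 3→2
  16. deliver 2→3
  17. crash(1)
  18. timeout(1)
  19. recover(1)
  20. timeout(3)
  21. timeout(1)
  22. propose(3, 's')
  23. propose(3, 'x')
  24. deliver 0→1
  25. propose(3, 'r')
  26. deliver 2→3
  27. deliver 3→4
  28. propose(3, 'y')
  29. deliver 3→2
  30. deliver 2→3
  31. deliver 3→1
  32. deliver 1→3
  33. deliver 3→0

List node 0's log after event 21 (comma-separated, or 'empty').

[1] timeout(3) → N3(cand t1 [-])
[2] deliver 3→1 → N1(foll t1 [-])
[3] deliver 1→3 → ∅
[4] deliver 3→0 → N0(foll t1 [-])
[5] deliver 0→3 → N3(lead t1 [-])
[6] deliver 3→4 → N4(foll t1 [-])
[7] deliver 4→3 → ∅
[8] propose(3,'p') → N3(lead t1 [p])
[9] deliver 3→0 → N0(foll t1 [p])
[10] deliver 0→3 → ∅
[11] deliver 3→4 → N4(foll t1 [p])
[12] deliver 4→3 → ∅
[13] deliver 3→1 → N1(foll t1 [p])
[14] deliver 1→3 → ∅
[15] deliver 3→2 → N2(foll t1 [-])
[16] deliver 2→3 → ∅
[17] crash(1) → N1(✗foll t1 [p])
[18] timeout(1) → ∅
[19] recover(1) → N1(foll t1 [p])
[20] timeout(3) → N3(cand t2 [p])
[21] timeout(1) → N1(cand t2 [p])

p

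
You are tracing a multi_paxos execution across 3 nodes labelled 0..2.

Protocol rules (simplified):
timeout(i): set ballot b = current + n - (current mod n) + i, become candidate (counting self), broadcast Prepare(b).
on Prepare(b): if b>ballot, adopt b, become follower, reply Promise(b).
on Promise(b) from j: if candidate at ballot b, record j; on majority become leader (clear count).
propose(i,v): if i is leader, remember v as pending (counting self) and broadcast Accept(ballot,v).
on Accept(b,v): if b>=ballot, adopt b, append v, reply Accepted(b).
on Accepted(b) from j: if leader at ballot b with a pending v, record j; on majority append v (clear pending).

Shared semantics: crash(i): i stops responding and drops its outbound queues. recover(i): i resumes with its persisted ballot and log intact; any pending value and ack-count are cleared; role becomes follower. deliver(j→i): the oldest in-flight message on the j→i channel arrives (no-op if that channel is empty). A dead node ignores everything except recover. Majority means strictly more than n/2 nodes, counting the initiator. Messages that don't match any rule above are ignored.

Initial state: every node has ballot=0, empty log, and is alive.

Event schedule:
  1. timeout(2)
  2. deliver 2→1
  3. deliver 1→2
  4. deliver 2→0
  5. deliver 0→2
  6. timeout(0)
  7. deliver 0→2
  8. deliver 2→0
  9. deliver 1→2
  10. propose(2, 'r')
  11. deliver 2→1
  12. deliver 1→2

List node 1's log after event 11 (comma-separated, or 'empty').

empty

after 1 — timeout(2): n2:cand/b5/[-]
after 2 — deliver 2→1: n1:foll/b5/[-]
after 3 — deliver 1→2: n2:lead/b5/[-]
after 4 — deliver 2→0: n0:foll/b5/[-]
after 5 — deliver 0→2: ·
after 6 — timeout(0): n0:cand/b6/[-]
after 7 — deliver 0→2: n2:foll/b6/[-]
after 8 — deliver 2→0: n0:lead/b6/[-]
after 9 — deliver 1→2: ·
after 10 — propose(2,'r'): ·
after 11 — deliver 2→1: ·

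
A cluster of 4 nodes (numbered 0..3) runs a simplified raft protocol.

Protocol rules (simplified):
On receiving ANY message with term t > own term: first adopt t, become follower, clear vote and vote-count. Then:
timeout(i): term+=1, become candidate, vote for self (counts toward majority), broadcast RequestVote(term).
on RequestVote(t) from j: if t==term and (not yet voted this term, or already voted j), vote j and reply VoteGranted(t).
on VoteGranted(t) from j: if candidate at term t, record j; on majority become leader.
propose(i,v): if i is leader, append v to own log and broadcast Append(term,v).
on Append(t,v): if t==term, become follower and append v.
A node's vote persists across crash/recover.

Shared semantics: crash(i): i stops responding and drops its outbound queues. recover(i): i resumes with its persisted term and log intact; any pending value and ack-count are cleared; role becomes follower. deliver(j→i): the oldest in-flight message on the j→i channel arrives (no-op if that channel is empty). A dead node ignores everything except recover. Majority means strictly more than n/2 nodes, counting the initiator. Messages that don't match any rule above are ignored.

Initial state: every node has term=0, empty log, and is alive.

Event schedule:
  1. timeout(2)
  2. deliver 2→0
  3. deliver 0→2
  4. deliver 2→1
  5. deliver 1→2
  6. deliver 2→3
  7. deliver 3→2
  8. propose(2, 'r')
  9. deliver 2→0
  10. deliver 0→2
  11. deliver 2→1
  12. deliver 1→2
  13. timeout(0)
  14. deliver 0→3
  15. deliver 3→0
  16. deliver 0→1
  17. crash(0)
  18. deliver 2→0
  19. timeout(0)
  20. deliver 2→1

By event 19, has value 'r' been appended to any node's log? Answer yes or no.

1. timeout(2):  <2:cand t1 ->
2. deliver 2→0:  <0:foll t1 ->
3. deliver 0→2:  nop
4. deliver 2→1:  <1:foll t1 ->
5. deliver 1→2:  <2:lead t1 ->
6. deliver 2→3:  <3:foll t1 ->
7. deliver 3→2:  nop
8. propose(2,'r'):  <2:lead t1 r>
9. deliver 2→0:  <0:foll t1 r>
10. deliver 0→2:  nop
11. deliver 2→1:  <1:foll t1 r>
12. deliver 1→2:  nop
13. timeout(0):  <0:cand t2 r>
14. deliver 0→3:  <3:foll t2 ->
15. deliver 3→0:  nop
16. deliver 0→1:  <1:foll t2 r>
17. crash(0):  <0:✗cand t2 r>
18. deliver 2→0:  nop
19. timeout(0):  nop

yes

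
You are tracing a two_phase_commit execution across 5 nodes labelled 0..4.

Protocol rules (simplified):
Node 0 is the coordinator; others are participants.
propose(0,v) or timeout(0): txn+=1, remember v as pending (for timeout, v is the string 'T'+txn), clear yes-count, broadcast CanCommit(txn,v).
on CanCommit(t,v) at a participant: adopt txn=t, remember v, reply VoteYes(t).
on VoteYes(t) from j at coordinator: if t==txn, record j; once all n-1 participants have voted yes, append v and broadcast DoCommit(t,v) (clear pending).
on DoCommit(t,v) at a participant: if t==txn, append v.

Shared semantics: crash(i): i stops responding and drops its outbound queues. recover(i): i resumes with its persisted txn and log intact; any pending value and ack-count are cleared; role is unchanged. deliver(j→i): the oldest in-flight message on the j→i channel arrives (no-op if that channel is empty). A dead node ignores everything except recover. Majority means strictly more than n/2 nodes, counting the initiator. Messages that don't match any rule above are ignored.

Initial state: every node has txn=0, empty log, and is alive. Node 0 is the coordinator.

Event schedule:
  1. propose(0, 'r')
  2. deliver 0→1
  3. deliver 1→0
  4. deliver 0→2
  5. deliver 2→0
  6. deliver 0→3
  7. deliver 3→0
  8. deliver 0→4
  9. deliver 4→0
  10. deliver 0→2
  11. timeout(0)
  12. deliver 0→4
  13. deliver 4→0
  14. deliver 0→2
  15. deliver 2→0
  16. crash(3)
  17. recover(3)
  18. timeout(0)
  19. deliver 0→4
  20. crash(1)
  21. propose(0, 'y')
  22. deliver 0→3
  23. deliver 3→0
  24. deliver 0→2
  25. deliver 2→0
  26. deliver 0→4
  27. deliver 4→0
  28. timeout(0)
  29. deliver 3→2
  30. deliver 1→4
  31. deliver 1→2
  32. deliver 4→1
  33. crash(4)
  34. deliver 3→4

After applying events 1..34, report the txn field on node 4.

3

step 1 propose(0,'r'): 0={coor,t=1,log=-}
step 2 deliver 0→1: 1={part,t=1,log=-}
step 3 deliver 1→0: —
step 4 deliver 0→2: 2={part,t=1,log=-}
step 5 deliver 2→0: —
step 6 deliver 0→3: 3={part,t=1,log=-}
step 7 deliver 3→0: —
step 8 deliver 0→4: 4={part,t=1,log=-}
step 9 deliver 4→0: 0={coor,t=1,log=r}
step 10 deliver 0→2: 2={part,t=1,log=r}
step 11 timeout(0): 0={coor,t=2,log=r}
step 12 deliver 0→4: 4={part,t=1,log=r}
step 13 deliver 4→0: —
step 14 deliver 0→2: 2={part,t=2,log=r}
step 15 deliver 2→0: —
step 16 crash(3): 3={✗part,t=1,log=-}
step 17 recover(3): 3={part,t=1,log=-}
step 18 timeout(0): 0={coor,t=3,log=r}
step 19 deliver 0→4: 4={part,t=2,log=r}
step 20 crash(1): 1={✗part,t=1,log=-}
step 21 propose(0,'y'): 0={coor,t=4,log=r}
step 22 deliver 0→3: 3={part,t=1,log=r}
step 23 deliver 3→0: —
step 24 deliver 0→2: 2={part,t=3,log=r}
step 25 deliver 2→0: —
step 26 deliver 0→4: 4={part,t=3,log=r}
step 27 deliver 4→0: —
step 28 timeout(0): 0={coor,t=5,log=r}
step 29 deliver 3→2: —
step 30 deliver 1→4: —
step 31 deliver 1→2: —
step 32 deliver 4→1: —
step 33 crash(4): 4={✗part,t=3,log=r}
step 34 deliver 3→4: —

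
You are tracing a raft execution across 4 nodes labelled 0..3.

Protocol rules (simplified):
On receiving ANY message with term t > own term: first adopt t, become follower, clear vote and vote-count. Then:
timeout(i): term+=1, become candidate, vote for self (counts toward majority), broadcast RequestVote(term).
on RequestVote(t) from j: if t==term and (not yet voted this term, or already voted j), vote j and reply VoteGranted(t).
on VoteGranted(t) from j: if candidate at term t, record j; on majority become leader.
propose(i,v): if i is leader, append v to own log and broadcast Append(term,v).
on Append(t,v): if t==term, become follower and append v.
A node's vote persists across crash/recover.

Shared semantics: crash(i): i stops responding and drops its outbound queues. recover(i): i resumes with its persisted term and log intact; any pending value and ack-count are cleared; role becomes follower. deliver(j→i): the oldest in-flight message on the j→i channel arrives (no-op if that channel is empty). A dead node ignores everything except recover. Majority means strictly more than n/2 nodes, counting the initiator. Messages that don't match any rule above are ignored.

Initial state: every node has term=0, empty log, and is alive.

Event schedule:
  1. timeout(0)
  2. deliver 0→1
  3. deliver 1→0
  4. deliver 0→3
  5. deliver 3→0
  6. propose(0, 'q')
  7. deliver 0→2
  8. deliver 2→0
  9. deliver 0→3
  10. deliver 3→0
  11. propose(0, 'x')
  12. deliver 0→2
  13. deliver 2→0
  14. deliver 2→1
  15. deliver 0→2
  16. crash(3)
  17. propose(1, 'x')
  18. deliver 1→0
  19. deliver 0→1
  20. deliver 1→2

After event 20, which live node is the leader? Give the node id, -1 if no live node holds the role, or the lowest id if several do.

1. timeout(0):  <0:cand t1 ->
2. deliver 0→1:  <1:foll t1 ->
3. deliver 1→0:  nop
4. deliver 0→3:  <3:foll t1 ->
5. deliver 3→0:  <0:lead t1 ->
6. propose(0,'q'):  <0:lead t1 q>
7. deliver 0→2:  <2:foll t1 ->
8. deliver 2→0:  nop
9. deliver 0→3:  <3:foll t1 q>
10. deliver 3→0:  nop
11. propose(0,'x'):  <0:lead t1 q,x>
12. deliver 0→2:  <2:foll t1 q>
13. deliver 2→0:  nop
14. deliver 2→1:  nop
15. deliver 0→2:  <2:foll t1 q,x>
16. crash(3):  <3:✗foll t1 q>
17. propose(1,'x'):  nop
18. deliver 1→0:  nop
19. deliver 0→1:  <1:foll t1 q>
20. deliver 1→2:  nop

0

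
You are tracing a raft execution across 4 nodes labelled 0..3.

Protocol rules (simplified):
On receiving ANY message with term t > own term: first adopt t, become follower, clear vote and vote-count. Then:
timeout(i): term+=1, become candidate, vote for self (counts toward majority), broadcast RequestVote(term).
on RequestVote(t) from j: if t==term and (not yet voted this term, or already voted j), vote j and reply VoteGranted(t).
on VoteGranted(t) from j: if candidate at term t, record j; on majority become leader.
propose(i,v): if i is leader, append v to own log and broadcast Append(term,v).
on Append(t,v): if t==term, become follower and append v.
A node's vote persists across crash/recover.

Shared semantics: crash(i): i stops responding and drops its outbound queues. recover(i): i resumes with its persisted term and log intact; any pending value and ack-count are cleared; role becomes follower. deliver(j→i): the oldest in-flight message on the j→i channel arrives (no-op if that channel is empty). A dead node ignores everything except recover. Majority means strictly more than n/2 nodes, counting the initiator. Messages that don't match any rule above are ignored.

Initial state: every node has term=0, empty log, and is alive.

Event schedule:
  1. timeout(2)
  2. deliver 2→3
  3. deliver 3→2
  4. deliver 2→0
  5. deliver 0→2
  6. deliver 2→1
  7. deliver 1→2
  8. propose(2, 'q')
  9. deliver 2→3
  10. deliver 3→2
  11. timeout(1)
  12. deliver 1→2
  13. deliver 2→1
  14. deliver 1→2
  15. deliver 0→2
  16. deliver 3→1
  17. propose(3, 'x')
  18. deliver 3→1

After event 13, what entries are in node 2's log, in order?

after 1 — timeout(2): n2:cand/t1/[-]
after 2 — deliver 2→3: n3:foll/t1/[-]
after 3 — deliver 3→2: ·
after 4 — deliver 2→0: n0:foll/t1/[-]
after 5 — deliver 0→2: n2:lead/t1/[-]
after 6 — deliver 2→1: n1:foll/t1/[-]
after 7 — deliver 1→2: ·
after 8 — propose(2,'q'): n2:lead/t1/[q]
after 9 — deliver 2→3: n3:foll/t1/[q]
after 10 — deliver 3→2: ·
after 11 — timeout(1): n1:cand/t2/[-]
after 12 — deliver 1→2: n2:foll/t2/[q]
after 13 — deliver 2→1: ·

q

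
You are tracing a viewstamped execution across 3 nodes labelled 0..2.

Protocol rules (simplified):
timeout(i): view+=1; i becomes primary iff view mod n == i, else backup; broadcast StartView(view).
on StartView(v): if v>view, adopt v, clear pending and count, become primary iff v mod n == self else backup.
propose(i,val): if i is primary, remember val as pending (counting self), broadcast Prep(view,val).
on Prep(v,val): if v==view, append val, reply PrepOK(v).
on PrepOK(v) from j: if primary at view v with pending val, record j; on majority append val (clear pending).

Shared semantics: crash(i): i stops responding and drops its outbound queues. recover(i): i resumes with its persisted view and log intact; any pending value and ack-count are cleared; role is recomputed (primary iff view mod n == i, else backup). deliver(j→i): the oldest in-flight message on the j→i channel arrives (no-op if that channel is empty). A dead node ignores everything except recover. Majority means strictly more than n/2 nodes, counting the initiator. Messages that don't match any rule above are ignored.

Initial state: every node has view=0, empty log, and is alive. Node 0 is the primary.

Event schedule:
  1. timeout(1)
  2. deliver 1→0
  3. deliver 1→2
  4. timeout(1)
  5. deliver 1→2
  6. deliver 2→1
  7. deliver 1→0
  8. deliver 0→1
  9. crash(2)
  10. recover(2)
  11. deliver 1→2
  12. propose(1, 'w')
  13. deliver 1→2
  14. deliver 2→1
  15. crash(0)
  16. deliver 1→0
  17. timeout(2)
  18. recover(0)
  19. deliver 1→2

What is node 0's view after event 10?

2

after 1 — timeout(1): n1:prim/v1/[-]
after 2 — deliver 1→0: n0:back/v1/[-]
after 3 — deliver 1→2: n2:back/v1/[-]
after 4 — timeout(1): n1:back/v2/[-]
after 5 — deliver 1→2: n2:prim/v2/[-]
after 6 — deliver 2→1: ·
after 7 — deliver 1→0: n0:back/v2/[-]
after 8 — deliver 0→1: ·
after 9 — crash(2): n2:✗prim/v2/[-]
after 10 — recover(2): n2:prim/v2/[-]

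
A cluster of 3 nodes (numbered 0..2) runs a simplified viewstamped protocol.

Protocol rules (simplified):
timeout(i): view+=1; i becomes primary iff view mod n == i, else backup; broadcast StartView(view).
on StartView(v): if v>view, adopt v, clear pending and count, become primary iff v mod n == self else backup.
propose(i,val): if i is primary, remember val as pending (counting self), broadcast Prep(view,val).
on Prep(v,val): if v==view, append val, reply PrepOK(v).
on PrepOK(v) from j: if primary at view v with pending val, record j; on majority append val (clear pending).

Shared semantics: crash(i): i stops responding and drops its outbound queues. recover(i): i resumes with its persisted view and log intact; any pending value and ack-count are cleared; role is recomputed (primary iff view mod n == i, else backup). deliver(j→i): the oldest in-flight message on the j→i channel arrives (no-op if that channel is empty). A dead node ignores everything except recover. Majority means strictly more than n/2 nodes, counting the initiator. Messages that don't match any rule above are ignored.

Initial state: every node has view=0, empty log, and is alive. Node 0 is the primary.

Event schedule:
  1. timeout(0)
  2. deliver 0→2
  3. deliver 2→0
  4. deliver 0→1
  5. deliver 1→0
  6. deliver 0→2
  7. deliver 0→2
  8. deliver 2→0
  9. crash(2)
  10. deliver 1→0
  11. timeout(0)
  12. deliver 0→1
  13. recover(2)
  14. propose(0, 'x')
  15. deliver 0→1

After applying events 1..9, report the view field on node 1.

1

after 1 — timeout(0): n0:back/v1/[-]
after 2 — deliver 0→2: n2:back/v1/[-]
after 3 — deliver 2→0: ·
after 4 — deliver 0→1: n1:prim/v1/[-]
after 5 — deliver 1→0: ·
after 6 — deliver 0→2: ·
after 7 — deliver 0→2: ·
after 8 — deliver 2→0: ·
after 9 — crash(2): n2:✗back/v1/[-]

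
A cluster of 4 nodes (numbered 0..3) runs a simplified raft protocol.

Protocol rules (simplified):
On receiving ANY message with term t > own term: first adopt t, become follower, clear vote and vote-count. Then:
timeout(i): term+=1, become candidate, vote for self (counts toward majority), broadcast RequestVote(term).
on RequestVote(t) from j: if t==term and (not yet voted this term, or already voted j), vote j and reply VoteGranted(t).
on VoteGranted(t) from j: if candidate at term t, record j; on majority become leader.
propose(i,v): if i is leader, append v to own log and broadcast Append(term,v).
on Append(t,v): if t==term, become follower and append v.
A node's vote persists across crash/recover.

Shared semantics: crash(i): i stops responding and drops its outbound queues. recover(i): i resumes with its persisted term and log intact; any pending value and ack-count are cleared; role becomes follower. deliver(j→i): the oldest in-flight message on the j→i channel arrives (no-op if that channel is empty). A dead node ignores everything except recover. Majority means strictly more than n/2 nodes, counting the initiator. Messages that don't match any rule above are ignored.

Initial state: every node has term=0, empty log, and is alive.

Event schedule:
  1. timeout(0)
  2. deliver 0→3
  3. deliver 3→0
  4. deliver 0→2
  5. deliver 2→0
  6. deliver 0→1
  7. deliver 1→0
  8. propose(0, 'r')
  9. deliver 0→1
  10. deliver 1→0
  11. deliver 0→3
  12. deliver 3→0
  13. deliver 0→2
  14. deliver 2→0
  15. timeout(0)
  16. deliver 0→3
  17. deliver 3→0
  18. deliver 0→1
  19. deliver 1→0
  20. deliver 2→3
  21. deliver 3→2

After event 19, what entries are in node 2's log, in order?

step 1 timeout(0): 0={cand,t=1,log=-}
step 2 deliver 0→3: 3={foll,t=1,log=-}
step 3 deliver 3→0: —
step 4 deliver 0→2: 2={foll,t=1,log=-}
step 5 deliver 2→0: 0={lead,t=1,log=-}
step 6 deliver 0→1: 1={foll,t=1,log=-}
step 7 deliver 1→0: —
step 8 propose(0,'r'): 0={lead,t=1,log=r}
step 9 deliver 0→1: 1={foll,t=1,log=r}
step 10 deliver 1→0: —
step 11 deliver 0→3: 3={foll,t=1,log=r}
step 12 deliver 3→0: —
step 13 deliver 0→2: 2={foll,t=1,log=r}
step 14 deliver 2→0: —
step 15 timeout(0): 0={cand,t=2,log=r}
step 16 deliver 0→3: 3={foll,t=2,log=r}
step 17 deliver 3→0: —
step 18 deliver 0→1: 1={foll,t=2,log=r}
step 19 deliver 1→0: 0={lead,t=2,log=r}

r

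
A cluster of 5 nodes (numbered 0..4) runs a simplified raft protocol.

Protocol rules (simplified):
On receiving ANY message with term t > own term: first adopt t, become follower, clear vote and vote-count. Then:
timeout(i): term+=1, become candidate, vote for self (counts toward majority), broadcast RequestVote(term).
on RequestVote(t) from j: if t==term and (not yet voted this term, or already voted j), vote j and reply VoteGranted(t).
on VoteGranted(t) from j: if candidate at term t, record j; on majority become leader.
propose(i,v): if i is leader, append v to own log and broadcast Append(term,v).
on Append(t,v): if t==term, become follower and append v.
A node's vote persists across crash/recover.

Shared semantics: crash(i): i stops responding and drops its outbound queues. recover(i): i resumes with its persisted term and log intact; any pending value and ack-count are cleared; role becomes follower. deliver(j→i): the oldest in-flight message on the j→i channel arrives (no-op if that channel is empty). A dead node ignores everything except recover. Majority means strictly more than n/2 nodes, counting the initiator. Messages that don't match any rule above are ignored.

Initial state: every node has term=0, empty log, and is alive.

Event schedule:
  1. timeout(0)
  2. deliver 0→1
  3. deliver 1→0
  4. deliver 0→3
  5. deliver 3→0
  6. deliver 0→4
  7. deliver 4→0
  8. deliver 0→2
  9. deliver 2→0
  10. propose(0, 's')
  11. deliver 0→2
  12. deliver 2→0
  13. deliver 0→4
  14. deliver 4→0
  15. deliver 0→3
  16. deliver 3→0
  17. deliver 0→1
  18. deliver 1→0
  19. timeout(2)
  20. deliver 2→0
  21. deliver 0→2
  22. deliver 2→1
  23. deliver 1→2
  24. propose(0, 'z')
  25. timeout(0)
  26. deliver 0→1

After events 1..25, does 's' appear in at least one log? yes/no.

yes

1. timeout(0):  <0:cand t1 ->
2. deliver 0→1:  <1:foll t1 ->
3. deliver 1→0:  nop
4. deliver 0→3:  <3:foll t1 ->
5. deliver 3→0:  <0:lead t1 ->
6. deliver 0→4:  <4:foll t1 ->
7. deliver 4→0:  nop
8. deliver 0→2:  <2:foll t1 ->
9. deliver 2→0:  nop
10. propose(0,'s'):  <0:lead t1 s>
11. deliver 0→2:  <2:foll t1 s>
12. deliver 2→0:  nop
13. deliver 0→4:  <4:foll t1 s>
14. deliver 4→0:  nop
15. deliver 0→3:  <3:foll t1 s>
16. deliver 3→0:  nop
17. deliver 0→1:  <1:foll t1 s>
18. deliver 1→0:  nop
19. timeout(2):  <2:cand t2 s>
20. deliver 2→0:  <0:foll t2 s>
21. deliver 0→2:  nop
22. deliver 2→1:  <1:foll t2 s>
23. deliver 1→2:  <2:lead t2 s>
24. propose(0,'z'):  nop
25. timeout(0):  <0:cand t3 s>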